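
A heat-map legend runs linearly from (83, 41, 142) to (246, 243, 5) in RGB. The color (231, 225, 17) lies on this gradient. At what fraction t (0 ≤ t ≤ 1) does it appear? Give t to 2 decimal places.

Invert the lerp on the G channel (largest span, 202): t = (225 − 41) / (243 − 41) = 184/202 = 0.91089.
Check on R: (231 − 83)/(246 − 83) = 0.908 ✓

0.91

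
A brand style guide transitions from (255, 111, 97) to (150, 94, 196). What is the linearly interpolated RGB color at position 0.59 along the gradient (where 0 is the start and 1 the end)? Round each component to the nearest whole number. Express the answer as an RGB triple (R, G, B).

(193, 101, 155)

R = 255 + 0.59 × (150 − 255) = 255 + 0.59 × -105 = 193.05 → 193
G = 111 + 0.59 × (94 − 111) = 111 + 0.59 × -17 = 100.97 → 101
B = 97 + 0.59 × (196 − 97) = 97 + 0.59 × 99 = 155.41 → 155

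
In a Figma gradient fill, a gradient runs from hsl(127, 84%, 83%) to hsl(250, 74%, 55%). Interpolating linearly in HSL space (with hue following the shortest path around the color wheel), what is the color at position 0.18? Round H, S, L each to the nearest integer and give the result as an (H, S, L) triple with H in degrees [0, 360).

(149, 82, 78)

Hue arc: Δh = 250 − 127 = 123° (|Δh| ≤ 180, already the shorter path).
H = 127 + 0.18 × (123) = 149.14 → 149°
S = 84 + 0.18 × (74 − 84) = 82.2 → 82%
L = 83 + 0.18 × (55 − 83) = 77.96 → 78%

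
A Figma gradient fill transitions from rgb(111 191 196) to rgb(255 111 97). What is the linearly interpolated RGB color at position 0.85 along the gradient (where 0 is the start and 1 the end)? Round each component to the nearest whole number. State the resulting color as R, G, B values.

(233, 123, 112)

R = 111 + 0.85 × (255 − 111) = 111 + 0.85 × 144 = 233.4 → 233
G = 191 + 0.85 × (111 − 191) = 191 + 0.85 × -80 = 123 → 123
B = 196 + 0.85 × (97 − 196) = 196 + 0.85 × -99 = 111.85 → 112
So the blended color is (233, 123, 112), about #e97b70.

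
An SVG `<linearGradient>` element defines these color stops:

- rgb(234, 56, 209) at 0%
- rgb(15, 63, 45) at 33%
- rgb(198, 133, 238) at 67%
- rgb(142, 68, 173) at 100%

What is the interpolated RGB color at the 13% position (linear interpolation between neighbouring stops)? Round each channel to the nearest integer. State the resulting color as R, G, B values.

13% lies between the 0% and 33% stops, so the local fraction is t = (13 − 0)/(33 − 0) = 13/33 ≈ 0.3939.
R = 234 + 0.3939 × (15 − 234) = 147.736 → 148
G = 56 + 0.3939 × (63 − 56) = 58.757 → 59
B = 209 + 0.3939 × (45 − 209) = 144.4 → 144

(148, 59, 144)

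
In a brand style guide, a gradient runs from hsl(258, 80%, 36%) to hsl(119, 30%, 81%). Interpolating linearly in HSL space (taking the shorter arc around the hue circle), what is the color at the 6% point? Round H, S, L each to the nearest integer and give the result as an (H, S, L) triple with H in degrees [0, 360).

(250, 77, 39)

Hue arc: Δh = 119 − 258 = -139° (|Δh| ≤ 180, already the shorter path).
H = 258 + 0.06 × (-139) = 249.66 → 250°
S = 80 + 0.06 × (30 − 80) = 77 → 77%
L = 36 + 0.06 × (81 − 36) = 38.7 → 39%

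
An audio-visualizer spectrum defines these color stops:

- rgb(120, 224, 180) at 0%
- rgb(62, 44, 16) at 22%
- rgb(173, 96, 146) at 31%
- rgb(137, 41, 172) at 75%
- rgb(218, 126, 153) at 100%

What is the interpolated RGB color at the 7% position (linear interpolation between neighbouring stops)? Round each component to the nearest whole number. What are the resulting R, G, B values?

(102, 167, 128)

7% lies between the 0% and 22% stops, so the local fraction is t = (7 − 0)/(22 − 0) = 7/22 ≈ 0.3182.
R = 120 + 0.3182 × (62 − 120) = 101.544 → 102
G = 224 + 0.3182 × (44 − 224) = 166.724 → 167
B = 180 + 0.3182 × (16 − 180) = 127.815 → 128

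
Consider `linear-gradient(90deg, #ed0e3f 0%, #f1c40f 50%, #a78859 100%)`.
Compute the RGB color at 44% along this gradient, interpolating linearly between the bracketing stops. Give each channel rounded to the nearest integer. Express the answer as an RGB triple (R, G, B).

44% lies between the 0% and 50% stops, so the local fraction is t = (44 − 0)/(50 − 0) = 44/50 ≈ 0.88.
#ed0e3f → (237, 14, 63); #f1c40f → (241, 196, 15).
R = 237 + 0.88 × (241 − 237) = 240.52 → 241
G = 14 + 0.88 × (196 − 14) = 174.16 → 174
B = 63 + 0.88 × (15 − 63) = 20.76 → 21

(241, 174, 21)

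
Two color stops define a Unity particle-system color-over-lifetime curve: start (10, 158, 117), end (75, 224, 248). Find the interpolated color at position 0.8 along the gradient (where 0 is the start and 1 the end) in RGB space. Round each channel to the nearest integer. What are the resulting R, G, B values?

(62, 211, 222)

R = 10 + 0.8 × (75 − 10) = 10 + 0.8 × 65 = 62 → 62
G = 158 + 0.8 × (224 − 158) = 158 + 0.8 × 66 = 210.8 → 211
B = 117 + 0.8 × (248 − 117) = 117 + 0.8 × 131 = 221.8 → 222
So the blended color is (62, 211, 222), about #3ed3de.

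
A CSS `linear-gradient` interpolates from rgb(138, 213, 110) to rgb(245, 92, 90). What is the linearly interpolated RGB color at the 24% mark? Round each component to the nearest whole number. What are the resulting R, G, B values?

(164, 184, 105)

24% corresponds to t = 0.24.
R = 138 + 0.24 × (245 − 138) = 138 + 0.24 × 107 = 163.68 → 164
G = 213 + 0.24 × (92 − 213) = 213 + 0.24 × -121 = 183.96 → 184
B = 110 + 0.24 × (90 − 110) = 110 + 0.24 × -20 = 105.2 → 105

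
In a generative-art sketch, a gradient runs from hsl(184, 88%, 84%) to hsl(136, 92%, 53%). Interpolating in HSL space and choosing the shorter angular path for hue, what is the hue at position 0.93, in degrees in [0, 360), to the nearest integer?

139

Hue arc: Δh = 136 − 184 = -48° (|Δh| ≤ 180, already the shorter path).
H = 184 + 0.93 × (-48) = 139.36 → 139°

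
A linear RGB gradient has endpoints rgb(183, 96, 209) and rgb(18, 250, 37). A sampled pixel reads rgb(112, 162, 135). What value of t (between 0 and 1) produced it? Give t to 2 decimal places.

0.43

Invert the lerp on the B channel (largest span, 172): t = (135 − 209) / (37 − 209) = -74/-172 = 0.43023.
Check on R: (112 − 183)/(18 − 183) = 0.4303 ✓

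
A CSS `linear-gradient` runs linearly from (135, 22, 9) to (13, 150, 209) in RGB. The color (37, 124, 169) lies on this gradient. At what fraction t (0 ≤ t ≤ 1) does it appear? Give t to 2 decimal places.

Invert the lerp on the B channel (largest span, 200): t = (169 − 9) / (209 − 9) = 160/200 = 0.8.
Check on R: (37 − 135)/(13 − 135) = 0.8033 ✓

0.80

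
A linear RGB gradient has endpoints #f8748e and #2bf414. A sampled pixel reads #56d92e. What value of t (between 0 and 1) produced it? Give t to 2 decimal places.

Invert the lerp on the R channel (largest span, 205): t = (86 − 248) / (43 − 248) = -162/-205 = 0.79024.
Check on G: (217 − 116)/(244 − 116) = 0.7891 ✓

0.79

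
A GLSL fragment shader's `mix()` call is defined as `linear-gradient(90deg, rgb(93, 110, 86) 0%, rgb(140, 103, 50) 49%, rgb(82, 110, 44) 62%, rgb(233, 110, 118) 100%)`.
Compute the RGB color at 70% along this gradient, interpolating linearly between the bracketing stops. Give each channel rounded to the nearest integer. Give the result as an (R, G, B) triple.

(114, 110, 60)

70% lies between the 62% and 100% stops, so the local fraction is t = (70 − 62)/(100 − 62) = 8/38 ≈ 0.2105.
R = 82 + 0.2105 × (233 − 82) = 113.785 → 114
G = 110 + 0.2105 × (110 − 110) = 110 → 110
B = 44 + 0.2105 × (118 − 44) = 59.577 → 60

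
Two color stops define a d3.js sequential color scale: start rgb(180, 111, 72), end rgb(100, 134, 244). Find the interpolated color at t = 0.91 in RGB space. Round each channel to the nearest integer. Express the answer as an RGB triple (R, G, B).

R = 180 + 0.91 × (100 − 180) = 180 + 0.91 × -80 = 107.2 → 107
G = 111 + 0.91 × (134 − 111) = 111 + 0.91 × 23 = 131.93 → 132
B = 72 + 0.91 × (244 − 72) = 72 + 0.91 × 172 = 228.52 → 229

(107, 132, 229)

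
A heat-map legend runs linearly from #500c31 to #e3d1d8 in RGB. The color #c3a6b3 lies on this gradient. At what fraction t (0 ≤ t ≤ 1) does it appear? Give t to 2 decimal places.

Invert the lerp on the G channel (largest span, 197): t = (166 − 12) / (209 − 12) = 154/197 = 0.78173.
Check on R: (195 − 80)/(227 − 80) = 0.7823 ✓

0.78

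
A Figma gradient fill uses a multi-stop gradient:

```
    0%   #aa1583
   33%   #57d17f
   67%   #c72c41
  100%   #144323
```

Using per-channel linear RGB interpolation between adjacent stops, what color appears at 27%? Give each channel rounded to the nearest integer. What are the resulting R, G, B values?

(102, 175, 128)

27% lies between the 0% and 33% stops, so the local fraction is t = (27 − 0)/(33 − 0) = 27/33 ≈ 0.8182.
#aa1583 → (170, 21, 131); #57d17f → (87, 209, 127).
R = 170 + 0.8182 × (87 − 170) = 102.089 → 102
G = 21 + 0.8182 × (209 − 21) = 174.822 → 175
B = 131 + 0.8182 × (127 − 131) = 127.727 → 128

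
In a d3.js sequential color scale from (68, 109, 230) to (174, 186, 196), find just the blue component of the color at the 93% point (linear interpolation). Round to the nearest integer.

198

B = 230 + 0.93 × (196 − 230) = 198.38 → 198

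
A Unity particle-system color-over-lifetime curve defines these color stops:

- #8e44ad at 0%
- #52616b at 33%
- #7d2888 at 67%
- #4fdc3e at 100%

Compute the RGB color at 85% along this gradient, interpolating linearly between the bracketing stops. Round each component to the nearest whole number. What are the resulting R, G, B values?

(100, 138, 96)

85% lies between the 67% and 100% stops, so the local fraction is t = (85 − 67)/(100 − 67) = 18/33 ≈ 0.5455.
#7d2888 → (125, 40, 136); #4fdc3e → (79, 220, 62).
R = 125 + 0.5455 × (79 − 125) = 99.907 → 100
G = 40 + 0.5455 × (220 − 40) = 138.19 → 138
B = 136 + 0.5455 × (62 − 136) = 95.633 → 96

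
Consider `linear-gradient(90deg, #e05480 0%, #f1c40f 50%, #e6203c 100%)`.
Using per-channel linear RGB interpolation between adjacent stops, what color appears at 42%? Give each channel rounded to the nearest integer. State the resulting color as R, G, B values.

42% lies between the 0% and 50% stops, so the local fraction is t = (42 − 0)/(50 − 0) = 42/50 ≈ 0.84.
#e05480 → (224, 84, 128); #f1c40f → (241, 196, 15).
R = 224 + 0.84 × (241 − 224) = 238.28 → 238
G = 84 + 0.84 × (196 − 84) = 178.08 → 178
B = 128 + 0.84 × (15 − 128) = 33.08 → 33

(238, 178, 33)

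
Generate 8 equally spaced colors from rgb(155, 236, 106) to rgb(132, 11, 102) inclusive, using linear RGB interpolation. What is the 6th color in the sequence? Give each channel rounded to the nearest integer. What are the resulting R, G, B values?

With 8 swatches and endpoints inclusive, swatch 6 sits at t = (6 − 1)/(8 − 1) = 5/7 ≈ 0.7143.
R = 155 + 0.7143 × (132 − 155) = 138.571 → 139
G = 236 + 0.7143 × (11 − 236) = 75.282 → 75
B = 106 + 0.7143 × (102 − 106) = 103.143 → 103

(139, 75, 103)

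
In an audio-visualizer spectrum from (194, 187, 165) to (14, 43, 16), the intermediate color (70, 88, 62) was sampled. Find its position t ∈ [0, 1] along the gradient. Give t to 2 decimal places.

Invert the lerp on the R channel (largest span, 180): t = (70 − 194) / (14 − 194) = -124/-180 = 0.68889.
Check on G: (88 − 187)/(43 − 187) = 0.6875 ✓

0.69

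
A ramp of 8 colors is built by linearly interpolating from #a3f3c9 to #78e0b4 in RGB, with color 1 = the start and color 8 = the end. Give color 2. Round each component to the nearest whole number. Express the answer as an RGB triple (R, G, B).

With 8 swatches and endpoints inclusive, swatch 2 sits at t = (2 − 1)/(8 − 1) = 1/7 ≈ 0.1429.
#a3f3c9 → (163, 243, 201); #78e0b4 → (120, 224, 180).
R = 163 + 0.1429 × (120 − 163) = 156.855 → 157
G = 243 + 0.1429 × (224 − 243) = 240.285 → 240
B = 201 + 0.1429 × (180 − 201) = 197.999 → 198

(157, 240, 198)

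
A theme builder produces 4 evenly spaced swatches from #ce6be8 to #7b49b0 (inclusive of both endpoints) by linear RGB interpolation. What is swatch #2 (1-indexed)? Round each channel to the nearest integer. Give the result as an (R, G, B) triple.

With 4 swatches and endpoints inclusive, swatch 2 sits at t = (2 − 1)/(4 − 1) = 1/3 ≈ 0.3333.
#ce6be8 → (206, 107, 232); #7b49b0 → (123, 73, 176).
R = 206 + 0.3333 × (123 − 206) = 178.336 → 178
G = 107 + 0.3333 × (73 − 107) = 95.668 → 96
B = 232 + 0.3333 × (176 − 232) = 213.335 → 213

(178, 96, 213)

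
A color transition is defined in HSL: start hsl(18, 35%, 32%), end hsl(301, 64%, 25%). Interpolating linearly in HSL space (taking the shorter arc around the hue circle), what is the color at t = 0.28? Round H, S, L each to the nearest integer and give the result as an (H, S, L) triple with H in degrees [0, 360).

(356, 43, 30)

Hue: 301 − 18 = 283°, but |283| > 180 so the shorter arc goes the other way: Δh = 283 − 360 = -77°.
H = 18 + 0.28 × (-77) = -3.56 → -4 → -4 mod 360 = 356°
S = 35 + 0.28 × (64 − 35) = 43.12 → 43%
L = 32 + 0.28 × (25 − 32) = 30.04 → 30%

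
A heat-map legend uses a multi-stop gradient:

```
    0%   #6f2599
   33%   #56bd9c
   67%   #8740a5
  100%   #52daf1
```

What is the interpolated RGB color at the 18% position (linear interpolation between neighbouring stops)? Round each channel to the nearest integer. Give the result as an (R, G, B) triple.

18% lies between the 0% and 33% stops, so the local fraction is t = (18 − 0)/(33 − 0) = 18/33 ≈ 0.5455.
#6f2599 → (111, 37, 153); #56bd9c → (86, 189, 156).
R = 111 + 0.5455 × (86 − 111) = 97.362 → 97
G = 37 + 0.5455 × (189 − 37) = 119.916 → 120
B = 153 + 0.5455 × (156 − 153) = 154.637 → 155

(97, 120, 155)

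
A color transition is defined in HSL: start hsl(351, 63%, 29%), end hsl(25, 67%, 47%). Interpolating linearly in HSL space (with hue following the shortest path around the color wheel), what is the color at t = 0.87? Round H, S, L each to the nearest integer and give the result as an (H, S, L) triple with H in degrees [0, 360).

Hue: 25 − 351 = -326°, but |-326| > 180 so the shorter arc goes the other way: Δh = -326 + 360 = 34°.
H = 351 + 0.87 × (34) = 380.58 → 381 → 381 mod 360 = 21°
S = 63 + 0.87 × (67 − 63) = 66.48 → 66%
L = 29 + 0.87 × (47 − 29) = 44.66 → 45%

(21, 66, 45)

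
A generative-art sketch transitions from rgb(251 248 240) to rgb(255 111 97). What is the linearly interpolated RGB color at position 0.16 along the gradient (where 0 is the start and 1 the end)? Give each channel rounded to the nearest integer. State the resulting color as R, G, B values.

R = 251 + 0.16 × (255 − 251) = 251 + 0.16 × 4 = 251.64 → 252
G = 248 + 0.16 × (111 − 248) = 248 + 0.16 × -137 = 226.08 → 226
B = 240 + 0.16 × (97 − 240) = 240 + 0.16 × -143 = 217.12 → 217

(252, 226, 217)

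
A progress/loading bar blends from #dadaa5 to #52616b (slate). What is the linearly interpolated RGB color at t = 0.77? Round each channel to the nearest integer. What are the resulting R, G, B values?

(113, 125, 120)

#dadaa5 → (218, 218, 165); #52616b → (82, 97, 107).
R = 218 + 0.77 × (82 − 218) = 218 + 0.77 × -136 = 113.28 → 113
G = 218 + 0.77 × (97 − 218) = 218 + 0.77 × -121 = 124.83 → 125
B = 165 + 0.77 × (107 − 165) = 165 + 0.77 × -58 = 120.34 → 120
So the blended color is (113, 125, 120), about #717d78.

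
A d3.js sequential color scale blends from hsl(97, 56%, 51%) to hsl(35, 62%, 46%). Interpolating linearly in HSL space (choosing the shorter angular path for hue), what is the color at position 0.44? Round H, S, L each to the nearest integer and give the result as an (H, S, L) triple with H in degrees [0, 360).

(70, 59, 49)

Hue arc: Δh = 35 − 97 = -62° (|Δh| ≤ 180, already the shorter path).
H = 97 + 0.44 × (-62) = 69.72 → 70°
S = 56 + 0.44 × (62 − 56) = 58.64 → 59%
L = 51 + 0.44 × (46 − 51) = 48.8 → 49%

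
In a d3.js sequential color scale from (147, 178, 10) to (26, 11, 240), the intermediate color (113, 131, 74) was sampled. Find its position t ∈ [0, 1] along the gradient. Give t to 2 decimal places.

Invert the lerp on the B channel (largest span, 230): t = (74 − 10) / (240 − 10) = 64/230 = 0.27826.
Check on R: (113 − 147)/(26 − 147) = 0.281 ✓

0.28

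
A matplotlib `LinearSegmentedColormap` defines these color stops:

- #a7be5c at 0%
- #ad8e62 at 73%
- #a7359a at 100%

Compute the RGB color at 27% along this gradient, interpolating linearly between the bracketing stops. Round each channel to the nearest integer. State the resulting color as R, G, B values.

27% lies between the 0% and 73% stops, so the local fraction is t = (27 − 0)/(73 − 0) = 27/73 ≈ 0.3699.
#a7be5c → (167, 190, 92); #ad8e62 → (173, 142, 98).
R = 167 + 0.3699 × (173 − 167) = 169.219 → 169
G = 190 + 0.3699 × (142 − 190) = 172.245 → 172
B = 92 + 0.3699 × (98 − 92) = 94.219 → 94

(169, 172, 94)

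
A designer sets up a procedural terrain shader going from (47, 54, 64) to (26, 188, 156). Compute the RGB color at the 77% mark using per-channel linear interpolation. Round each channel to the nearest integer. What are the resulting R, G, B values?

(31, 157, 135)

77% corresponds to t = 0.77.
R = 47 + 0.77 × (26 − 47) = 47 + 0.77 × -21 = 30.83 → 31
G = 54 + 0.77 × (188 − 54) = 54 + 0.77 × 134 = 157.18 → 157
B = 64 + 0.77 × (156 − 64) = 64 + 0.77 × 92 = 134.84 → 135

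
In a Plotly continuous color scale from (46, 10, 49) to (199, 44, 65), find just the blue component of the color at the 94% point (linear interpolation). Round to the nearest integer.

B = 49 + 0.94 × (65 − 49) = 64.04 → 64

64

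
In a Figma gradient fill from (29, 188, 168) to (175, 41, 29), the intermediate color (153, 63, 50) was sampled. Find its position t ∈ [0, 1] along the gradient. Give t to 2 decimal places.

0.85

Invert the lerp on the G channel (largest span, 147): t = (63 − 188) / (41 − 188) = -125/-147 = 0.85034.
Check on R: (153 − 29)/(175 − 29) = 0.8493 ✓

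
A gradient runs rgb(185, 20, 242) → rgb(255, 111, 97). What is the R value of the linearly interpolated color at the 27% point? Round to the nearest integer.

204

R = 185 + 0.27 × (255 − 185) = 203.9 → 204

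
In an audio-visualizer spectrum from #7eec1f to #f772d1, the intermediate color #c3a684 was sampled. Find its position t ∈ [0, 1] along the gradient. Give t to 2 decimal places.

0.57

Invert the lerp on the B channel (largest span, 178): t = (132 − 31) / (209 − 31) = 101/178 = 0.56742.
Check on R: (195 − 126)/(247 − 126) = 0.5702 ✓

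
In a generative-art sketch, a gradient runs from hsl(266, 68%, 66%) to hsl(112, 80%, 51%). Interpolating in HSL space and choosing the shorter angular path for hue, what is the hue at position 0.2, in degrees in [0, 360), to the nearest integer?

235

Hue arc: Δh = 112 − 266 = -154° (|Δh| ≤ 180, already the shorter path).
H = 266 + 0.2 × (-154) = 235.2 → 235°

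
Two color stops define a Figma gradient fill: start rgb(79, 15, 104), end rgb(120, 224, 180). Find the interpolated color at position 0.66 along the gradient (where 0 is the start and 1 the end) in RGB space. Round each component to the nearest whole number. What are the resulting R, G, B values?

(106, 153, 154)

R = 79 + 0.66 × (120 − 79) = 79 + 0.66 × 41 = 106.06 → 106
G = 15 + 0.66 × (224 − 15) = 15 + 0.66 × 209 = 152.94 → 153
B = 104 + 0.66 × (180 − 104) = 104 + 0.66 × 76 = 154.16 → 154
So the blended color is (106, 153, 154), about #6a999a.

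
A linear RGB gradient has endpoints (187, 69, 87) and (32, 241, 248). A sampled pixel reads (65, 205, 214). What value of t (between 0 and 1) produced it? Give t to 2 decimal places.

0.79

Invert the lerp on the G channel (largest span, 172): t = (205 − 69) / (241 − 69) = 136/172 = 0.7907.
Check on R: (65 − 187)/(32 − 187) = 0.7871 ✓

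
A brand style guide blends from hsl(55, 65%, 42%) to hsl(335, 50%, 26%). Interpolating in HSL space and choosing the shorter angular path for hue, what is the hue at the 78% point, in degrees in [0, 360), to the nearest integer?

353

Hue: 335 − 55 = 280°, but |280| > 180 so the shorter arc goes the other way: Δh = 280 − 360 = -80°.
H = 55 + 0.78 × (-80) = -7.4 → -7 → -7 mod 360 = 353°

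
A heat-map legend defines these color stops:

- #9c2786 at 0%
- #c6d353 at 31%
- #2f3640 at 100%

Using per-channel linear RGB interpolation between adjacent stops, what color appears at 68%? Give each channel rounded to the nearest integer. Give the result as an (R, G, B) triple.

(117, 127, 73)

68% lies between the 31% and 100% stops, so the local fraction is t = (68 − 31)/(100 − 31) = 37/69 ≈ 0.5362.
#c6d353 → (198, 211, 83); #2f3640 → (47, 54, 64).
R = 198 + 0.5362 × (47 − 198) = 117.034 → 117
G = 211 + 0.5362 × (54 − 211) = 126.817 → 127
B = 83 + 0.5362 × (64 − 83) = 72.812 → 73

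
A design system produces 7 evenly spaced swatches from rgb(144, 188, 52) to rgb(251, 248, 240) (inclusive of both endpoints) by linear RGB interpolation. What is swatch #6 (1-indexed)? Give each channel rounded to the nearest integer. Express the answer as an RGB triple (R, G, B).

With 7 swatches and endpoints inclusive, swatch 6 sits at t = (6 − 1)/(7 − 1) = 5/6 ≈ 0.8333.
R = 144 + 0.8333 × (251 − 144) = 233.163 → 233
G = 188 + 0.8333 × (248 − 188) = 237.998 → 238
B = 52 + 0.8333 × (240 − 52) = 208.66 → 209

(233, 238, 209)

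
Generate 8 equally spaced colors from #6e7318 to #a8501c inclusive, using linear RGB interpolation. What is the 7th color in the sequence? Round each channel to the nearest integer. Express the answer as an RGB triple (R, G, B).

(160, 85, 27)

With 8 swatches and endpoints inclusive, swatch 7 sits at t = (7 − 1)/(8 − 1) = 6/7 ≈ 0.8571.
#6e7318 → (110, 115, 24); #a8501c → (168, 80, 28).
R = 110 + 0.8571 × (168 − 110) = 159.712 → 160
G = 115 + 0.8571 × (80 − 115) = 85.001 → 85
B = 24 + 0.8571 × (28 − 24) = 27.428 → 27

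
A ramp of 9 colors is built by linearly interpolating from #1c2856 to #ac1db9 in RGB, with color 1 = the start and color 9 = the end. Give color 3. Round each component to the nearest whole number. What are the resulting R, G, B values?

With 9 swatches and endpoints inclusive, swatch 3 sits at t = (3 − 1)/(9 − 1) = 2/8 ≈ 0.25.
#1c2856 → (28, 40, 86); #ac1db9 → (172, 29, 185).
R = 28 + 0.25 × (172 − 28) = 64 → 64
G = 40 + 0.25 × (29 − 40) = 37.25 → 37
B = 86 + 0.25 × (185 − 86) = 110.75 → 111

(64, 37, 111)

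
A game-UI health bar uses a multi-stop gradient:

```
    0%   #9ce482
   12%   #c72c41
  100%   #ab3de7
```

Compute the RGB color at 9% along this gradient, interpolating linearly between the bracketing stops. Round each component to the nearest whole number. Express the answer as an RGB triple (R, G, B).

(188, 90, 81)

9% lies between the 0% and 12% stops, so the local fraction is t = (9 − 0)/(12 − 0) = 9/12 ≈ 0.75.
#9ce482 → (156, 228, 130); #c72c41 → (199, 44, 65).
R = 156 + 0.75 × (199 − 156) = 188.25 → 188
G = 228 + 0.75 × (44 − 228) = 90 → 90
B = 130 + 0.75 × (65 − 130) = 81.25 → 81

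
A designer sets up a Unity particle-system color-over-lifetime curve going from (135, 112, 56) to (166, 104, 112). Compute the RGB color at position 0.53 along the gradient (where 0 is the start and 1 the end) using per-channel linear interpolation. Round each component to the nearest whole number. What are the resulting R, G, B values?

(151, 108, 86)

R = 135 + 0.53 × (166 − 135) = 135 + 0.53 × 31 = 151.43 → 151
G = 112 + 0.53 × (104 − 112) = 112 + 0.53 × -8 = 107.76 → 108
B = 56 + 0.53 × (112 − 56) = 56 + 0.53 × 56 = 85.68 → 86
So the blended color is (151, 108, 86), about #976c56.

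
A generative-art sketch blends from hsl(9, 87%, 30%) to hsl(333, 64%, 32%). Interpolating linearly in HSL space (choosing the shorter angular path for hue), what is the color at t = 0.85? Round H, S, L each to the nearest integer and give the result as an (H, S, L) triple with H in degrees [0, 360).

(338, 67, 32)

Hue: 333 − 9 = 324°, but |324| > 180 so the shorter arc goes the other way: Δh = 324 − 360 = -36°.
H = 9 + 0.85 × (-36) = -21.6 → -22 → -22 mod 360 = 338°
S = 87 + 0.85 × (64 − 87) = 67.45 → 67%
L = 30 + 0.85 × (32 − 30) = 31.7 → 32%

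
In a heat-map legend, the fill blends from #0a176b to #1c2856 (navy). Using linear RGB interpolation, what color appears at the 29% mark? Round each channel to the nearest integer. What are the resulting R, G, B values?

(15, 28, 101)

#0a176b → (10, 23, 107); #1c2856 → (28, 40, 86).
29% corresponds to t = 0.29.
R = 10 + 0.29 × (28 − 10) = 10 + 0.29 × 18 = 15.22 → 15
G = 23 + 0.29 × (40 − 23) = 23 + 0.29 × 17 = 27.93 → 28
B = 107 + 0.29 × (86 − 107) = 107 + 0.29 × -21 = 100.91 → 101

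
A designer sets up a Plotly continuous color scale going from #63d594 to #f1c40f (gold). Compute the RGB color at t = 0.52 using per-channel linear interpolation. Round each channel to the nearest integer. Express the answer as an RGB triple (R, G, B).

#63d594 → (99, 213, 148); #f1c40f → (241, 196, 15).
R = 99 + 0.52 × (241 − 99) = 99 + 0.52 × 142 = 172.84 → 173
G = 213 + 0.52 × (196 − 213) = 213 + 0.52 × -17 = 204.16 → 204
B = 148 + 0.52 × (15 − 148) = 148 + 0.52 × -133 = 78.84 → 79

(173, 204, 79)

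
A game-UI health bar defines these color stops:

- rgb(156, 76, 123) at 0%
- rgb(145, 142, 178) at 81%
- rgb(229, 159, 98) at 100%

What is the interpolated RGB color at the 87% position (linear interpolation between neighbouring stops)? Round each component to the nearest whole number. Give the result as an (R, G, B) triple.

87% lies between the 81% and 100% stops, so the local fraction is t = (87 − 81)/(100 − 81) = 6/19 ≈ 0.3158.
R = 145 + 0.3158 × (229 − 145) = 171.527 → 172
G = 142 + 0.3158 × (159 − 142) = 147.369 → 147
B = 178 + 0.3158 × (98 − 178) = 152.736 → 153

(172, 147, 153)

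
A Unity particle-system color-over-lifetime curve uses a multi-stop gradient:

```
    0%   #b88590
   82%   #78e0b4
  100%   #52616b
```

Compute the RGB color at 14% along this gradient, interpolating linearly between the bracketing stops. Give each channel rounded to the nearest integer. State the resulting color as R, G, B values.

14% lies between the 0% and 82% stops, so the local fraction is t = (14 − 0)/(82 − 0) = 14/82 ≈ 0.1707.
#b88590 → (184, 133, 144); #78e0b4 → (120, 224, 180).
R = 184 + 0.1707 × (120 − 184) = 173.075 → 173
G = 133 + 0.1707 × (224 − 133) = 148.534 → 149
B = 144 + 0.1707 × (180 − 144) = 150.145 → 150

(173, 149, 150)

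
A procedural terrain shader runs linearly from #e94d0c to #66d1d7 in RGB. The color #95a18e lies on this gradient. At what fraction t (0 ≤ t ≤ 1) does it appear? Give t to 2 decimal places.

0.64

Invert the lerp on the B channel (largest span, 203): t = (142 − 12) / (215 − 12) = 130/203 = 0.64039.
Check on R: (149 − 233)/(102 − 233) = 0.6412 ✓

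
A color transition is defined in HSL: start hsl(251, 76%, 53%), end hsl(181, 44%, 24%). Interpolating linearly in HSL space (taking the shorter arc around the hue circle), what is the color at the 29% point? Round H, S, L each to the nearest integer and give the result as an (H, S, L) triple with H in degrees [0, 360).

Hue arc: Δh = 181 − 251 = -70° (|Δh| ≤ 180, already the shorter path).
H = 251 + 0.29 × (-70) = 230.7 → 231°
S = 76 + 0.29 × (44 − 76) = 66.72 → 67%
L = 53 + 0.29 × (24 − 53) = 44.59 → 45%

(231, 67, 45)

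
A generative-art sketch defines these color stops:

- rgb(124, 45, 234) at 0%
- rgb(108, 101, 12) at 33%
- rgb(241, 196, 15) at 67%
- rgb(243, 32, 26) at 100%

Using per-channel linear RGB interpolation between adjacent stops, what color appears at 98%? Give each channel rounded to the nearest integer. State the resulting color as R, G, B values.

98% lies between the 67% and 100% stops, so the local fraction is t = (98 − 67)/(100 − 67) = 31/33 ≈ 0.9394.
R = 241 + 0.9394 × (243 − 241) = 242.879 → 243
G = 196 + 0.9394 × (32 − 196) = 41.938 → 42
B = 15 + 0.9394 × (26 − 15) = 25.333 → 25

(243, 42, 25)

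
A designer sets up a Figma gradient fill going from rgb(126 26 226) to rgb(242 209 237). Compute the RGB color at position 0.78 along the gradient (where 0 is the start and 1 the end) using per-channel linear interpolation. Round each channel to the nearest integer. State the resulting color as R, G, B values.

(216, 169, 235)

R = 126 + 0.78 × (242 − 126) = 126 + 0.78 × 116 = 216.48 → 216
G = 26 + 0.78 × (209 − 26) = 26 + 0.78 × 183 = 168.74 → 169
B = 226 + 0.78 × (237 − 226) = 226 + 0.78 × 11 = 234.58 → 235
So the blended color is (216, 169, 235), about #d8a9eb.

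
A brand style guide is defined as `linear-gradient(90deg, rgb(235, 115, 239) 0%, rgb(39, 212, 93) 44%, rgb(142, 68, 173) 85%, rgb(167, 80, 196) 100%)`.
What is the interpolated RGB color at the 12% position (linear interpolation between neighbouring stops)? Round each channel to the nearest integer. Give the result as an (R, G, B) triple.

12% lies between the 0% and 44% stops, so the local fraction is t = (12 − 0)/(44 − 0) = 12/44 ≈ 0.2727.
R = 235 + 0.2727 × (39 − 235) = 181.551 → 182
G = 115 + 0.2727 × (212 − 115) = 141.452 → 141
B = 239 + 0.2727 × (93 − 239) = 199.186 → 199

(182, 141, 199)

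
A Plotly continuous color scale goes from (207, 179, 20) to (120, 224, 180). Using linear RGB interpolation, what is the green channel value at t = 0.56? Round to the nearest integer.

204

G = 179 + 0.56 × (224 − 179) = 204.2 → 204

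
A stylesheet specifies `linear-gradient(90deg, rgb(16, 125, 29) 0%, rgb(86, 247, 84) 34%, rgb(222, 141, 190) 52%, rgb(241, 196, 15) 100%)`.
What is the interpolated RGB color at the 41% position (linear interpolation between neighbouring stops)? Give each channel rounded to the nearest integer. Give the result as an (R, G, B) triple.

41% lies between the 34% and 52% stops, so the local fraction is t = (41 − 34)/(52 − 34) = 7/18 ≈ 0.3889.
R = 86 + 0.3889 × (222 − 86) = 138.89 → 139
G = 247 + 0.3889 × (141 − 247) = 205.777 → 206
B = 84 + 0.3889 × (190 − 84) = 125.223 → 125

(139, 206, 125)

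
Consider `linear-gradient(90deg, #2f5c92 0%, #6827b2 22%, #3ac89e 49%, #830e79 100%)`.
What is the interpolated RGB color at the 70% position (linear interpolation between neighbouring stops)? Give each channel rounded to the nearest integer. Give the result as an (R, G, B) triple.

(88, 123, 143)

70% lies between the 49% and 100% stops, so the local fraction is t = (70 − 49)/(100 − 49) = 21/51 ≈ 0.4118.
#3ac89e → (58, 200, 158); #830e79 → (131, 14, 121).
R = 58 + 0.4118 × (131 − 58) = 88.061 → 88
G = 200 + 0.4118 × (14 − 200) = 123.405 → 123
B = 158 + 0.4118 × (121 − 158) = 142.763 → 143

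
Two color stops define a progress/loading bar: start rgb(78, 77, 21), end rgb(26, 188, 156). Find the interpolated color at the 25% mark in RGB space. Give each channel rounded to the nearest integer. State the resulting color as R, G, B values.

25% corresponds to t = 0.25.
R = 78 + 0.25 × (26 − 78) = 78 + 0.25 × -52 = 65 → 65
G = 77 + 0.25 × (188 − 77) = 77 + 0.25 × 111 = 104.75 → 105
B = 21 + 0.25 × (156 − 21) = 21 + 0.25 × 135 = 54.75 → 55

(65, 105, 55)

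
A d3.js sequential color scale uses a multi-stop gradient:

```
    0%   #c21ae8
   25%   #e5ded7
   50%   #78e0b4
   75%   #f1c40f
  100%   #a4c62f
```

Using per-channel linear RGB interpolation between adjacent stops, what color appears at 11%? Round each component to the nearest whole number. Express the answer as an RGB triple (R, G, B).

(209, 112, 225)

11% lies between the 0% and 25% stops, so the local fraction is t = (11 − 0)/(25 − 0) = 11/25 ≈ 0.44.
#c21ae8 → (194, 26, 232); #e5ded7 → (229, 222, 215).
R = 194 + 0.44 × (229 − 194) = 209.4 → 209
G = 26 + 0.44 × (222 − 26) = 112.24 → 112
B = 232 + 0.44 × (215 − 232) = 224.52 → 225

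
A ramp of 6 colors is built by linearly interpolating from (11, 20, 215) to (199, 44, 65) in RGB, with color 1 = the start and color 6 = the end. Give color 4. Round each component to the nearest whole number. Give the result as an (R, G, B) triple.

With 6 swatches and endpoints inclusive, swatch 4 sits at t = (4 − 1)/(6 − 1) = 3/5 ≈ 0.6.
R = 11 + 0.6 × (199 − 11) = 123.8 → 124
G = 20 + 0.6 × (44 − 20) = 34.4 → 34
B = 215 + 0.6 × (65 − 215) = 125 → 125

(124, 34, 125)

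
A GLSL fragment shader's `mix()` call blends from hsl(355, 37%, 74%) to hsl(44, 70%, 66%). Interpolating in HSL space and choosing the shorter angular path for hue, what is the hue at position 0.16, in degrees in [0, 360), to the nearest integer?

Hue: 44 − 355 = -311°, but |-311| > 180 so the shorter arc goes the other way: Δh = -311 + 360 = 49°.
H = 355 + 0.16 × (49) = 362.84 → 363 → 363 mod 360 = 3°

3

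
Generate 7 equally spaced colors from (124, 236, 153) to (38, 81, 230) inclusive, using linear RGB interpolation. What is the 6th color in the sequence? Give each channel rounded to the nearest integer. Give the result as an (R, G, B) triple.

(52, 107, 217)

With 7 swatches and endpoints inclusive, swatch 6 sits at t = (6 − 1)/(7 − 1) = 5/6 ≈ 0.8333.
R = 124 + 0.8333 × (38 − 124) = 52.336 → 52
G = 236 + 0.8333 × (81 − 236) = 106.838 → 107
B = 153 + 0.8333 × (230 − 153) = 217.164 → 217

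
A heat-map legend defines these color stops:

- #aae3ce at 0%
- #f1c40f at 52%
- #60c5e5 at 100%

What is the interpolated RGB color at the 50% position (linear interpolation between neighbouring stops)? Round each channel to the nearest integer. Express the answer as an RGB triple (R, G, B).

(238, 197, 22)

50% lies between the 0% and 52% stops, so the local fraction is t = (50 − 0)/(52 − 0) = 50/52 ≈ 0.9615.
#aae3ce → (170, 227, 206); #f1c40f → (241, 196, 15).
R = 170 + 0.9615 × (241 − 170) = 238.267 → 238
G = 227 + 0.9615 × (196 − 227) = 197.194 → 197
B = 206 + 0.9615 × (15 − 206) = 22.353 → 22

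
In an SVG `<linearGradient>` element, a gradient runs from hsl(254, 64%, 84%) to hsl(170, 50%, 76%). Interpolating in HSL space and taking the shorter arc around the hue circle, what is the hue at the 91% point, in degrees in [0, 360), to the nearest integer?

Hue arc: Δh = 170 − 254 = -84° (|Δh| ≤ 180, already the shorter path).
H = 254 + 0.91 × (-84) = 177.56 → 178°

178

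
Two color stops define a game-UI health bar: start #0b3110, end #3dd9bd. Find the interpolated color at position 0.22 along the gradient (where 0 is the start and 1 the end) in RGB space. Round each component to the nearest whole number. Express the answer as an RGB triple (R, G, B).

#0b3110 → (11, 49, 16); #3dd9bd → (61, 217, 189).
R = 11 + 0.22 × (61 − 11) = 11 + 0.22 × 50 = 22 → 22
G = 49 + 0.22 × (217 − 49) = 49 + 0.22 × 168 = 85.96 → 86
B = 16 + 0.22 × (189 − 16) = 16 + 0.22 × 173 = 54.06 → 54

(22, 86, 54)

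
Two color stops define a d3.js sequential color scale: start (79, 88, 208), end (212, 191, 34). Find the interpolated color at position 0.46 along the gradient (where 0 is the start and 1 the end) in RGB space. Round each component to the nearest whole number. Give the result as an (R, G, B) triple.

(140, 135, 128)

R = 79 + 0.46 × (212 − 79) = 79 + 0.46 × 133 = 140.18 → 140
G = 88 + 0.46 × (191 − 88) = 88 + 0.46 × 103 = 135.38 → 135
B = 208 + 0.46 × (34 − 208) = 208 + 0.46 × -174 = 127.96 → 128
So the blended color is (140, 135, 128), about #8c8780.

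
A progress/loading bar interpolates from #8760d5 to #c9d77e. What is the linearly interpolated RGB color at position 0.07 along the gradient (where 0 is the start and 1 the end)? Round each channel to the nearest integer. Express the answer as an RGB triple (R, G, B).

#8760d5 → (135, 96, 213); #c9d77e → (201, 215, 126).
R = 135 + 0.07 × (201 − 135) = 135 + 0.07 × 66 = 139.62 → 140
G = 96 + 0.07 × (215 − 96) = 96 + 0.07 × 119 = 104.33 → 104
B = 213 + 0.07 × (126 − 213) = 213 + 0.07 × -87 = 206.91 → 207
So the blended color is (140, 104, 207), about #8c68cf.

(140, 104, 207)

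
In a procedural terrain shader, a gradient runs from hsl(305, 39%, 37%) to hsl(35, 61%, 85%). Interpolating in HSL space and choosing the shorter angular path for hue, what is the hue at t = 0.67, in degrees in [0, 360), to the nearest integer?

5

Hue: 35 − 305 = -270°, but |-270| > 180 so the shorter arc goes the other way: Δh = -270 + 360 = 90°.
H = 305 + 0.67 × (90) = 365.3 → 365 → 365 mod 360 = 5°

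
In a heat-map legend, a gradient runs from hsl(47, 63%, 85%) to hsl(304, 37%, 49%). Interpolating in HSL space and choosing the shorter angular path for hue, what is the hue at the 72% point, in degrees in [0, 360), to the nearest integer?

333

Hue: 304 − 47 = 257°, but |257| > 180 so the shorter arc goes the other way: Δh = 257 − 360 = -103°.
H = 47 + 0.72 × (-103) = -27.16 → -27 → -27 mod 360 = 333°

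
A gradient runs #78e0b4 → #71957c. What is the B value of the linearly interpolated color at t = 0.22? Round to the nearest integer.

168

B₁ = 180 (from #78e0b4), B₂ = 124 (from #71957c).
B = 180 + 0.22 × (124 − 180) = 167.68 → 168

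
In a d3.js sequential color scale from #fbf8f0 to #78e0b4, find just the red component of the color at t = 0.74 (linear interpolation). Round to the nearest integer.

R₁ = 251 (from #fbf8f0), R₂ = 120 (from #78e0b4).
R = 251 + 0.74 × (120 − 251) = 154.06 → 154

154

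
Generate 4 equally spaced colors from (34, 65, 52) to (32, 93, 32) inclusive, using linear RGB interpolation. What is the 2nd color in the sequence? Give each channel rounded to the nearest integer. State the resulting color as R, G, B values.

(33, 74, 45)

With 4 swatches and endpoints inclusive, swatch 2 sits at t = (2 − 1)/(4 − 1) = 1/3 ≈ 0.3333.
R = 34 + 0.3333 × (32 − 34) = 33.333 → 33
G = 65 + 0.3333 × (93 − 65) = 74.332 → 74
B = 52 + 0.3333 × (32 − 52) = 45.334 → 45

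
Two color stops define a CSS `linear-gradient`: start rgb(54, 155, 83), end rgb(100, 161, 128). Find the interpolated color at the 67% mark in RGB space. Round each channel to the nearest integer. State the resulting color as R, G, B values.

67% corresponds to t = 0.67.
R = 54 + 0.67 × (100 − 54) = 54 + 0.67 × 46 = 84.82 → 85
G = 155 + 0.67 × (161 − 155) = 155 + 0.67 × 6 = 159.02 → 159
B = 83 + 0.67 × (128 − 83) = 83 + 0.67 × 45 = 113.15 → 113

(85, 159, 113)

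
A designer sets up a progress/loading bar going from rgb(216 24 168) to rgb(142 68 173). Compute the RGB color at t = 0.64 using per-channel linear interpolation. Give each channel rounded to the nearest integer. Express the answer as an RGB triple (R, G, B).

(169, 52, 171)

R = 216 + 0.64 × (142 − 216) = 216 + 0.64 × -74 = 168.64 → 169
G = 24 + 0.64 × (68 − 24) = 24 + 0.64 × 44 = 52.16 → 52
B = 168 + 0.64 × (173 − 168) = 168 + 0.64 × 5 = 171.2 → 171
So the blended color is (169, 52, 171), about #a934ab.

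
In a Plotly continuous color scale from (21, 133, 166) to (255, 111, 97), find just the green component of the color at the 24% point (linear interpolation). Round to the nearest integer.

G = 133 + 0.24 × (111 − 133) = 127.72 → 128

128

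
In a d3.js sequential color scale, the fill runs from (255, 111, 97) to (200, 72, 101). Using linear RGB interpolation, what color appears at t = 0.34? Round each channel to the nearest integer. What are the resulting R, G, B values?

R = 255 + 0.34 × (200 − 255) = 255 + 0.34 × -55 = 236.3 → 236
G = 111 + 0.34 × (72 − 111) = 111 + 0.34 × -39 = 97.74 → 98
B = 97 + 0.34 × (101 − 97) = 97 + 0.34 × 4 = 98.36 → 98

(236, 98, 98)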